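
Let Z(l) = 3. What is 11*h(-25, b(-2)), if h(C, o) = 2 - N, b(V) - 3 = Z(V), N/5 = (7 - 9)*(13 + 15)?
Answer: 3102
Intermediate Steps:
N = -280 (N = 5*((7 - 9)*(13 + 15)) = 5*(-2*28) = 5*(-56) = -280)
b(V) = 6 (b(V) = 3 + 3 = 6)
h(C, o) = 282 (h(C, o) = 2 - 1*(-280) = 2 + 280 = 282)
11*h(-25, b(-2)) = 11*282 = 3102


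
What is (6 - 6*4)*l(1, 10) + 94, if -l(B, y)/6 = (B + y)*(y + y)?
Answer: 23854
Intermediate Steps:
l(B, y) = -12*y*(B + y) (l(B, y) = -6*(B + y)*(y + y) = -6*(B + y)*2*y = -12*y*(B + y))
(6 - 6*4)*l(1, 10) + 94 = (6 - 6*4)*(-12*10*(1 + 10)) + 94 = (6 - 24)*(-12*10*11) + 94 = -18*(-1320) + 94 = 23760 + 94 = 23854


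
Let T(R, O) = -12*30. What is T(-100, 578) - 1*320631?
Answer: -320991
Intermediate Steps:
T(R, O) = -360
T(-100, 578) - 1*320631 = -360 - 1*320631 = -360 - 320631 = -320991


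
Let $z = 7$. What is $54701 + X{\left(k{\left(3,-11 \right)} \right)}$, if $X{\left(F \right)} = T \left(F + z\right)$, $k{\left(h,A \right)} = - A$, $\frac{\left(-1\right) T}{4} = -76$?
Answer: $60173$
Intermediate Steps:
$T = 304$ ($T = \left(-4\right) \left(-76\right) = 304$)
$X{\left(F \right)} = 2128 + 304 F$ ($X{\left(F \right)} = 304 \left(F + 7\right) = 304 \left(7 + F\right) = 2128 + 304 F$)
$54701 + X{\left(k{\left(3,-11 \right)} \right)} = 54701 + \left(2128 + 304 \left(\left(-1\right) \left(-11\right)\right)\right) = 54701 + \left(2128 + 304 \cdot 11\right) = 54701 + \left(2128 + 3344\right) = 54701 + 5472 = 60173$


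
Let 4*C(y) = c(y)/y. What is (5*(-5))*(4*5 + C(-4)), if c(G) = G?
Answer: -2025/4 ≈ -506.25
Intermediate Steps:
C(y) = 1/4 (C(y) = (y/y)/4 = (1/4)*1 = 1/4)
(5*(-5))*(4*5 + C(-4)) = (5*(-5))*(4*5 + 1/4) = -25*(20 + 1/4) = -25*81/4 = -2025/4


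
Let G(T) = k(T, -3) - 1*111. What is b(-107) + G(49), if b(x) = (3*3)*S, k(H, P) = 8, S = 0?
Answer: -103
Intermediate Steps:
G(T) = -103 (G(T) = 8 - 1*111 = 8 - 111 = -103)
b(x) = 0 (b(x) = (3*3)*0 = 9*0 = 0)
b(-107) + G(49) = 0 - 103 = -103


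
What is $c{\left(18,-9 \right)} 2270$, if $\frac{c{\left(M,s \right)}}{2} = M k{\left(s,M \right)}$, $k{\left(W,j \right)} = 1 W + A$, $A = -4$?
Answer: $-1062360$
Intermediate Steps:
$k{\left(W,j \right)} = -4 + W$ ($k{\left(W,j \right)} = 1 W - 4 = W - 4 = -4 + W$)
$c{\left(M,s \right)} = 2 M \left(-4 + s\right)$
$c{\left(18,-9 \right)} 2270 = 2 \cdot 18 \left(-4 - 9\right) 2270 = 2 \cdot 18 \left(-13\right) 2270 = \left(-468\right) 2270 = -1062360$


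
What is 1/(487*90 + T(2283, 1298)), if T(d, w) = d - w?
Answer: 1/44815 ≈ 2.2314e-5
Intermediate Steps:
1/(487*90 + T(2283, 1298)) = 1/(487*90 + (2283 - 1*1298)) = 1/(43830 + (2283 - 1298)) = 1/(43830 + 985) = 1/44815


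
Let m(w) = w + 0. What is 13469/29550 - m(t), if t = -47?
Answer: 1402319/29550 ≈ 47.456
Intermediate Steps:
m(w) = w
13469/29550 - m(t) = 13469/29550 - 1*(-47) = 13469*(1/29550) + 47 = 13469/29550 + 47 = 1402319/29550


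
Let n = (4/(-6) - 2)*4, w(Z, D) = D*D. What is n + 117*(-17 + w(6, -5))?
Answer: 2776/3 ≈ 925.33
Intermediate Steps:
w(Z, D) = D**2
n = -32/3 (n = (4*(-1/6) - 2)*4 = (-2/3 - 2)*4 = -8/3*4 = -32/3 ≈ -10.667)
n + 117*(-17 + w(6, -5)) = -32/3 + 117*(-17 + (-5)**2) = -32/3 + 117*(-17 + 25) = -32/3 + 117*8 = -32/3 + 936 = 2776/3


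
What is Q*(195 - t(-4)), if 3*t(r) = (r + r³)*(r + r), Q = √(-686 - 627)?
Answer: 41*I*√1313/3 ≈ 495.22*I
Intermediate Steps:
Q = I*√1313 (Q = √(-1313) = I*√1313 ≈ 36.235*I)
t(r) = 2*r*(r + r³)/3 (t(r) = ((r + r³)*(r + r))/3 = ((r + r³)*(2*r))/3 = (2*r*(r + r³))/3 = 2*r*(r + r³)/3)
Q*(195 - t(-4)) = (I*√1313)*(195 - 2*(-4)²*(1 + (-4)²)/3) = (I*√1313)*(195 - 2*16*(1 + 16)/3) = (I*√1313)*(195 - 2*16*17/3) = (I*√1313)*(195 - 1*544/3) = (I*√1313)*(195 - 544/3) = (I*√1313)*(41/3) = 41*I*√1313/3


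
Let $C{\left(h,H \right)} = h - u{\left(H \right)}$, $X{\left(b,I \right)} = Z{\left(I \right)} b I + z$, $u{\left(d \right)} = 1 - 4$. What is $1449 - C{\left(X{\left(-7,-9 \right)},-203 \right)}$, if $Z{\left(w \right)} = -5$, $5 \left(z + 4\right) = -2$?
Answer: $\frac{8827}{5} \approx 1765.4$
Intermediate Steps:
$z = - \frac{22}{5}$ ($z = -4 + \frac{1}{5} \left(-2\right) = -4 - \frac{2}{5} = - \frac{22}{5} \approx -4.4$)
$u{\left(d \right)} = -3$ ($u{\left(d \right)} = 1 - 4 = -3$)
$X{\left(b,I \right)} = - \frac{22}{5} - 5 I b$ ($X{\left(b,I \right)} = - 5 b I - \frac{22}{5} = - 5 I b - \frac{22}{5} = - \frac{22}{5} - 5 I b$)
$C{\left(h,H \right)} = 3 + h$ ($C{\left(h,H \right)} = h - -3 = h + 3 = 3 + h$)
$1449 - C{\left(X{\left(-7,-9 \right)},-203 \right)} = 1449 - \left(3 - \left(\frac{22}{5} - -315\right)\right) = 1449 - \left(3 - \frac{1597}{5}\right) = 1449 - - \frac{1582}{5} = 1449 + \frac{1582}{5} = \frac{8827}{5}$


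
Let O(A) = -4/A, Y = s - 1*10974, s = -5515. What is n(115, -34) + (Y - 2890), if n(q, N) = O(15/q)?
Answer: -58229/3 ≈ -19410.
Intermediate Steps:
Y = -16489 (Y = -5515 - 1*10974 = -5515 - 10974 = -16489)
n(q, N) = -4*q/15
n(115, -34) + (Y - 2890) = -4/15*115 + (-16489 - 2890) = -92/3 - 19379 = -58229/3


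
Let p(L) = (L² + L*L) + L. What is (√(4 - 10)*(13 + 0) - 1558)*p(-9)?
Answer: -238374 + 1989*I*√6 ≈ -2.3837e+5 + 4872.0*I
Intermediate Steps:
p(L) = L + 2*L² (p(L) = (L² + L²) + L = 2*L² + L = L + 2*L²)
(√(4 - 10)*(13 + 0) - 1558)*p(-9) = (√(4 - 10)*(13 + 0) - 1558)*(-9*(1 + 2*(-9))) = (√(-6)*13 - 1558)*(-9*(1 - 18)) = ((I*√6)*13 - 1558)*(-9*(-17)) = (13*I*√6 - 1558)*153 = (-1558 + 13*I*√6)*153 = -238374 + 1989*I*√6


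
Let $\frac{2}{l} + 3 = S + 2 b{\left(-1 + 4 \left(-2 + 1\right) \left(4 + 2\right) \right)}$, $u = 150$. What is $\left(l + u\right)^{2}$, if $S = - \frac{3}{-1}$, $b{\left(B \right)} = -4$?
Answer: $\frac{358801}{16} \approx 22425.0$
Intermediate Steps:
$S = 3$ ($S = \left(-3\right) \left(-1\right) = 3$)
$l = - \frac{1}{4}$ ($l = \frac{2}{-3 + \left(3 + 2 \left(-4\right)\right)} = \frac{2}{-3 + \left(3 - 8\right)} = \frac{2}{-3 - 5} = \frac{2}{-8} = 2 \left(- \frac{1}{8}\right) = - \frac{1}{4} \approx -0.25$)
$\left(l + u\right)^{2} = \left(- \frac{1}{4} + 150\right)^{2} = \left(\frac{599}{4}\right)^{2} = \frac{358801}{16}$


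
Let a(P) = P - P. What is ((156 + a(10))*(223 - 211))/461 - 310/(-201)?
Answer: 519182/92661 ≈ 5.6030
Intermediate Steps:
a(P) = 0
((156 + a(10))*(223 - 211))/461 - 310/(-201) = ((156 + 0)*(223 - 211))/461 - 310/(-201) = (156*12)*(1/461) - 310*(-1/201) = 1872*(1/461) + 310/201 = 1872/461 + 310/201 = 519182/92661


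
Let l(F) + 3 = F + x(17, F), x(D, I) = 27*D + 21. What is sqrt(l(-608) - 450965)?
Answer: 2*I*sqrt(112774) ≈ 671.64*I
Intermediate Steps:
x(D, I) = 21 + 27*D
l(F) = 477 + F (l(F) = -3 + (F + (21 + 27*17)) = -3 + (F + (21 + 459)) = -3 + (F + 480) = -3 + (480 + F) = 477 + F)
sqrt(l(-608) - 450965) = sqrt((477 - 608) - 450965) = sqrt(-131 - 450965) = sqrt(-451096) = 2*I*sqrt(112774)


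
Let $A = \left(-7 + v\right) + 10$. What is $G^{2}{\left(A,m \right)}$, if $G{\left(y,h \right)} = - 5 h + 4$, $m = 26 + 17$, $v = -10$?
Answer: $44521$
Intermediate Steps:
$m = 43$
$A = -7$ ($A = \left(-7 - 10\right) + 10 = -17 + 10 = -7$)
$G{\left(y,h \right)} = 4 - 5 h$
$G^{2}{\left(A,m \right)} = \left(4 - 215\right)^{2} = \left(-211\right)^{2} = 44521$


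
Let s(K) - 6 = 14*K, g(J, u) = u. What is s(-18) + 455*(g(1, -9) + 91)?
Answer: 37064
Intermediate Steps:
s(K) = 6 + 14*K
s(-18) + 455*(g(1, -9) + 91) = (6 + 14*(-18)) + 455*(-9 + 91) = (6 - 252) + 455*82 = -246 + 37310 = 37064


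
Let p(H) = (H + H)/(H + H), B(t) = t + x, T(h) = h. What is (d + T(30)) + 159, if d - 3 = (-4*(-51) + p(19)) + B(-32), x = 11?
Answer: 376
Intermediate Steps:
B(t) = 11 + t (B(t) = t + 11 = 11 + t)
p(H) = 1 (p(H) = (2*H)/((2*H)) = (2*H)*(1/(2*H)) = 1)
d = 187 (d = 3 + ((-4*(-51) + 1) + (11 - 32)) = 3 + ((204 + 1) - 21) = 3 + (205 - 21) = 3 + 184 = 187)
(d + T(30)) + 159 = (187 + 30) + 159 = 217 + 159 = 376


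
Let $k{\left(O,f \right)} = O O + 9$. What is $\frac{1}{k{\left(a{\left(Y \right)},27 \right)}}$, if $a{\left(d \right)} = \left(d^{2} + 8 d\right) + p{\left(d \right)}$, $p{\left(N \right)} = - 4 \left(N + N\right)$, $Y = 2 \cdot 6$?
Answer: $\frac{1}{20745} \approx 4.8204 \cdot 10^{-5}$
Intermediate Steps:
$Y = 12$
$p{\left(N \right)} = - 8 N$ ($p{\left(N \right)} = - 4 \cdot 2 N = - 8 N$)
$a{\left(d \right)} = d^{2}$ ($a{\left(d \right)} = \left(d^{2} + 8 d\right) - 8 d = d^{2}$)
$k{\left(O,f \right)} = 9 + O^{2}$ ($k{\left(O,f \right)} = O^{2} + 9 = 9 + O^{2}$)
$\frac{1}{k{\left(a{\left(Y \right)},27 \right)}} = \frac{1}{9 + \left(12^{2}\right)^{2}} = \frac{1}{9 + 144^{2}} = \frac{1}{9 + 20736} = \frac{1}{20745}$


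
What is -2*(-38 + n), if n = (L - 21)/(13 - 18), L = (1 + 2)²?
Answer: 356/5 ≈ 71.200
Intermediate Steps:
L = 9 (L = 3² = 9)
n = 12/5 (n = (9 - 21)/(13 - 18) = -12/(-5) = -12*(-⅕) = 12/5 ≈ 2.4000)
-2*(-38 + n) = -2*(-38 + 12/5) = -2*(-178/5) = 356/5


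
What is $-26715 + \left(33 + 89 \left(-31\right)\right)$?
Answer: $-29441$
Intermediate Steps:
$-26715 + \left(33 + 89 \left(-31\right)\right) = -26715 + \left(33 - 2759\right) = -26715 - 2726 = -29441$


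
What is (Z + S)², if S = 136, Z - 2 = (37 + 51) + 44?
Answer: 72900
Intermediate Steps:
Z = 134 (Z = 2 + ((37 + 51) + 44) = 2 + (88 + 44) = 2 + 132 = 134)
(Z + S)² = (134 + 136)² = 270² = 72900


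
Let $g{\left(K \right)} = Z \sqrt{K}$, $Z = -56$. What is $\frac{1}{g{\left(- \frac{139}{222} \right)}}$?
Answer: $\frac{i \sqrt{30858}}{7784} \approx 0.022567 i$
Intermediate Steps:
$g{\left(K \right)} = - 56 \sqrt{K}$
$\frac{1}{g{\left(- \frac{139}{222} \right)}} = \frac{1}{\left(-56\right) \sqrt{- \frac{139}{222}}} = \frac{1}{\left(-56\right) \frac{i \sqrt{30858}}{222}} = \frac{1}{\left(- \frac{28}{111}\right) i \sqrt{30858}} = \frac{i \sqrt{30858}}{7784}$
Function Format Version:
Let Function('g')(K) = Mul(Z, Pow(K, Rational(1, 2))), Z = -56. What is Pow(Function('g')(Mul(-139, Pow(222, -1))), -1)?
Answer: Mul(Rational(1, 7784), I, Pow(30858, Rational(1, 2))) ≈ Mul(0.022567, I)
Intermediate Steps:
Function('g')(K) = Mul(-56, Pow(K, Rational(1, 2)))
Pow(Function('g')(Mul(-139, Pow(222, -1))), -1) = Pow(Mul(-56, Pow(Mul(-139, Pow(222, -1)), Rational(1, 2))), -1) = Pow(Mul(-56, Pow(Mul(-139, Rational(1, 222)), Rational(1, 2))), -1) = Pow(Mul(-56, Pow(Rational(-139, 222), Rational(1, 2))), -1) = Pow(Mul(-56, Mul(Rational(1, 222), I, Pow(30858, Rational(1, 2)))), -1) = Pow(Mul(Rational(-28, 111), I, Pow(30858, Rational(1, 2))), -1) = Mul(Rational(1, 7784), I, Pow(30858, Rational(1, 2)))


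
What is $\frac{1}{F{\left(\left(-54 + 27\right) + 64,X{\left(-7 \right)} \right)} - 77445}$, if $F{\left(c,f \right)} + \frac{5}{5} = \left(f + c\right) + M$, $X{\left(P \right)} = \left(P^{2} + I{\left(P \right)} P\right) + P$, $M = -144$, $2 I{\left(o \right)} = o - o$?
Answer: $- \frac{1}{77511} \approx -1.2901 \cdot 10^{-5}$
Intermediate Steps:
$I{\left(o \right)} = 0$ ($I{\left(o \right)} = \frac{o - o}{2} = \frac{1}{2} \cdot 0 = 0$)
$X{\left(P \right)} = P + P^{2}$ ($X{\left(P \right)} = \left(P^{2} + 0 P\right) + P = \left(P^{2} + 0\right) + P = P^{2} + P = P + P^{2}$)
$F{\left(c,f \right)} = -145 + c + f$ ($F{\left(c,f \right)} = -1 - \left(144 - c - f\right) = -1 + \left(-144 + c + f\right) = -145 + c + f$)
$\frac{1}{F{\left(\left(-54 + 27\right) + 64,X{\left(-7 \right)} \right)} - 77445} = \frac{1}{\left(-145 + \left(\left(-54 + 27\right) + 64\right) - 7 \left(1 - 7\right)\right) - 77445} = \frac{1}{\left(-145 + \left(-27 + 64\right) - -42\right) - 77445} = \frac{1}{\left(-145 + 37 + 42\right) - 77445} = \frac{1}{-66 - 77445} = \frac{1}{-77511} = - \frac{1}{77511}$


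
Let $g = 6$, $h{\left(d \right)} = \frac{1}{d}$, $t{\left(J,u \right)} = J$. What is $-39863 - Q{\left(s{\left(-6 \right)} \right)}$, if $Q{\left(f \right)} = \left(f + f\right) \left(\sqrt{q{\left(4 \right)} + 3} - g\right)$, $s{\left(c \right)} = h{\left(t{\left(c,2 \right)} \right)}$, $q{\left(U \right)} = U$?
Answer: $-39865 + \frac{\sqrt{7}}{3} \approx -39864.0$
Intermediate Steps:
$s{\left(c \right)} = \frac{1}{c}$
$Q{\left(f \right)} = 2 f \left(-6 + \sqrt{7}\right)$ ($Q{\left(f \right)} = \left(f + f\right) \left(\sqrt{4 + 3} - 6\right) = 2 f \left(\sqrt{7} - 6\right) = 2 f \left(-6 + \sqrt{7}\right)$)
$-39863 - Q{\left(s{\left(-6 \right)} \right)} = -39863 - \frac{2 \left(-6 + \sqrt{7}\right)}{-6} = -39863 - 2 \left(- \frac{1}{6}\right) \left(-6 + \sqrt{7}\right) = -39863 - \left(2 - \frac{\sqrt{7}}{3}\right) = -39865 + \frac{\sqrt{7}}{3}$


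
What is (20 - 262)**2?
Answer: 58564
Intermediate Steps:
(20 - 262)**2 = (-242)**2 = 58564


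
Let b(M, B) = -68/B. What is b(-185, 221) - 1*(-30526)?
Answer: 396834/13 ≈ 30526.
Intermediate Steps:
b(-185, 221) - 1*(-30526) = -68/221 - 1*(-30526) = -68*1/221 + 30526 = -4/13 + 30526 = 396834/13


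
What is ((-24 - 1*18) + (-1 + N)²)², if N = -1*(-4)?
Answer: 1089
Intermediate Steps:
N = 4
((-24 - 1*18) + (-1 + N)²)² = ((-24 - 1*18) + (-1 + 4)²)² = ((-24 - 18) + 3²)² = (-42 + 9)² = (-33)² = 1089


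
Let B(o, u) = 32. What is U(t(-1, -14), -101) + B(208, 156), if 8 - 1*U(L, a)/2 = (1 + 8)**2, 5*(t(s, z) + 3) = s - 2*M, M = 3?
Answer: -114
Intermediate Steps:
t(s, z) = -21/5 + s/5 (t(s, z) = -3 + (s - 2*3)/5 = -3 + (s - 6)/5 = -3 + (-6 + s)/5 = -3 + (-6/5 + s/5) = -21/5 + s/5)
U(L, a) = -146 (U(L, a) = 16 - 2*(1 + 8)**2 = 16 - 2*9**2 = 16 - 2*81 = 16 - 162 = -146)
U(t(-1, -14), -101) + B(208, 156) = -146 + 32 = -114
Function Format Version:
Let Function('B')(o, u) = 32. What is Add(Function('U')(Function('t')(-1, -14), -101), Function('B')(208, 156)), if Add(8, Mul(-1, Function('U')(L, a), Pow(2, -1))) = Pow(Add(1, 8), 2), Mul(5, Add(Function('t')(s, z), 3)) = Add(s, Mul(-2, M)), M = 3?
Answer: -114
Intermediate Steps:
Function('t')(s, z) = Add(Rational(-21, 5), Mul(Rational(1, 5), s)) (Function('t')(s, z) = Add(-3, Mul(Rational(1, 5), Add(s, Mul(-2, 3)))) = Add(-3, Mul(Rational(1, 5), Add(s, -6))) = Add(-3, Mul(Rational(1, 5), Add(-6, s))) = Add(-3, Add(Rational(-6, 5), Mul(Rational(1, 5), s))) = Add(Rational(-21, 5), Mul(Rational(1, 5), s)))
Function('U')(L, a) = -146 (Function('U')(L, a) = Add(16, Mul(-2, Pow(Add(1, 8), 2))) = Add(16, Mul(-2, Pow(9, 2))) = Add(16, Mul(-2, 81)) = Add(16, -162) = -146)
Add(Function('U')(Function('t')(-1, -14), -101), Function('B')(208, 156)) = Add(-146, 32) = -114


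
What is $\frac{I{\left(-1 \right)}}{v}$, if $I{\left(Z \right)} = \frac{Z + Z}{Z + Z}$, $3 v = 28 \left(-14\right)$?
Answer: $- \frac{3}{392} \approx -0.0076531$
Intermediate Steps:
$v = - \frac{392}{3}$ ($v = \frac{28 \left(-14\right)}{3} = \frac{1}{3} \left(-392\right) = - \frac{392}{3} \approx -130.67$)
$I{\left(Z \right)} = 1$ ($I{\left(Z \right)} = \frac{2 Z}{2 Z} = 2 Z \frac{1}{2 Z} = 1$)
$\frac{I{\left(-1 \right)}}{v} = 1 \frac{1}{- \frac{392}{3}} = 1 \left(- \frac{3}{392}\right) = - \frac{3}{392}$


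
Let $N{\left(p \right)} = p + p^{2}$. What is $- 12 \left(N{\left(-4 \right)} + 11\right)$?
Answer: $-276$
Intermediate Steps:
$- 12 \left(N{\left(-4 \right)} + 11\right) = - 12 \left(- 4 \left(1 - 4\right) + 11\right) = - 12 \left(\left(-4\right) \left(-3\right) + 11\right) = - 12 \left(12 + 11\right) = \left(-12\right) 23 = -276$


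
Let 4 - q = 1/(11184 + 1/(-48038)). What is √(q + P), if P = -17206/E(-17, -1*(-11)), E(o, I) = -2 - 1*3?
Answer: 2*√6215249902747644063770/2686284955 ≈ 58.696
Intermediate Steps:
E(o, I) = -5 (E(o, I) = -2 - 3 = -5)
P = 17206/5 (P = -17206/(-5) = -17206*(-⅕) = 17206/5 ≈ 3441.2)
q = 2148979926/537256991 (q = 4 - 1/(11184 + 1/(-48038)) = 4 - 1/(11184 - 1/48038) = 4 - 1/537256991/48038 = 4 - 1*48038/537256991 = 4 - 48038/537256991 = 2148979926/537256991 ≈ 3.9999)
√(q + P) = √(2148979926/537256991 + 17206/5) = √(9254788686776/2686284955) = 2*√6215249902747644063770/2686284955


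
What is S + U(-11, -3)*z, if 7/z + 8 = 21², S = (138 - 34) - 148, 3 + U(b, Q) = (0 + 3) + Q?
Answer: -19073/433 ≈ -44.049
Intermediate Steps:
U(b, Q) = Q (U(b, Q) = -3 + ((0 + 3) + Q) = -3 + (3 + Q) = Q)
S = -44 (S = 104 - 148 = -44)
z = 7/433 (z = 7/(-8 + 21²) = 7/(-8 + 441) = 7/433 ≈ 0.016166)
S + U(-11, -3)*z = -44 - 3*7/433 = -44 - 21/433 = -19073/433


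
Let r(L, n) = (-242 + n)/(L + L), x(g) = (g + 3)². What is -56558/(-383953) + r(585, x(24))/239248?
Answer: 15831911394391/107476185192480 ≈ 0.14731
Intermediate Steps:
x(g) = (3 + g)²
r(L, n) = (-242 + n)/(2*L) (r(L, n) = (-242 + n)/((2*L)) = (-242 + n)*(1/(2*L)) = (-242 + n)/(2*L))
-56558/(-383953) + r(585, x(24))/239248 = -56558/(-383953) + ((½)*(-242 + (3 + 24)²)/585)/239248 = -56558*(-1/383953) + ((½)*(1/585)*(-242 + 27²))*(1/239248) = 56558/383953 + ((½)*(1/585)*(-242 + 729))*(1/239248) = 56558/383953 + ((½)*(1/585)*487)*(1/239248) = 56558/383953 + (487/1170)*(1/239248) = 56558/383953 + 487/279920160 = 15831911394391/107476185192480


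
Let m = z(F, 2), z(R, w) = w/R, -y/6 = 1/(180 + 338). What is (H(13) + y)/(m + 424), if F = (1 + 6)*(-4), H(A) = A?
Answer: 6728/219595 ≈ 0.030638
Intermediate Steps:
F = -28 (F = 7*(-4) = -28)
y = -3/259 (y = -6/(180 + 338) = -6/518 = -6*1/518 = -3/259 ≈ -0.011583)
m = -1/14 (m = 2/(-28) = 2*(-1/28) = -1/14 ≈ -0.071429)
(H(13) + y)/(m + 424) = (13 - 3/259)/(-1/14 + 424) = 3364/(259*(5935/14)) = (3364/259)*(14/5935) = 6728/219595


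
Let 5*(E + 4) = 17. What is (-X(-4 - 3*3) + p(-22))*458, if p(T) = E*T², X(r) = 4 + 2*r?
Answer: -614636/5 ≈ -1.2293e+5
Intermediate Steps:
E = -⅗ (E = -4 + (⅕)*17 = -4 + 17/5 = -⅗ ≈ -0.60000)
p(T) = -3*T²/5
(-X(-4 - 3*3) + p(-22))*458 = (-(4 + 2*(-4 - 3*3)) - ⅗*(-22)²)*458 = (-(4 + 2*(-4 - 9)) - ⅗*484)*458 = (-(4 + 2*(-13)) - 1452/5)*458 = (-(4 - 26) - 1452/5)*458 = (-1*(-22) - 1452/5)*458 = (22 - 1452/5)*458 = -1342/5*458 = -614636/5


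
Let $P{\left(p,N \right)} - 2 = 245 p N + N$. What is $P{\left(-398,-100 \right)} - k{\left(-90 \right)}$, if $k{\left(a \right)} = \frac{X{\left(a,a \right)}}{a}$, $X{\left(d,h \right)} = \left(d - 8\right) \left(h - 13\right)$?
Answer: $\frac{438795637}{45} \approx 9.751 \cdot 10^{6}$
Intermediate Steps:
$X{\left(d,h \right)} = \left(-13 + h\right) \left(-8 + d\right)$ ($X{\left(d,h \right)} = \left(-8 + d\right) \left(-13 + h\right) = \left(-13 + h\right) \left(-8 + d\right)$)
$k{\left(a \right)} = \frac{104 + a^{2} - 21 a}{a}$ ($k{\left(a \right)} = \frac{104 - 13 a - 8 a + a a}{a} = \frac{104 - 13 a - 8 a + a^{2}}{a} = \frac{104 + a^{2} - 21 a}{a}$)
$P{\left(p,N \right)} = 2 + N + 245 N p$ ($P{\left(p,N \right)} = 2 + \left(245 p N + N\right) = 2 + \left(245 N p + N\right) = 2 + \left(N + 245 N p\right) = 2 + N + 245 N p$)
$P{\left(-398,-100 \right)} - k{\left(-90 \right)} = \left(2 - 100 + 245 \left(-100\right) \left(-398\right)\right) - \left(-21 - 90 + \frac{104}{-90}\right) = \left(2 - 100 + 9751000\right) - \left(-21 - 90 + 104 \left(- \frac{1}{90}\right)\right) = 9750902 - \left(-21 - 90 - \frac{52}{45}\right) = 9750902 - - \frac{5047}{45} = 9750902 + \frac{5047}{45} = \frac{438795637}{45}$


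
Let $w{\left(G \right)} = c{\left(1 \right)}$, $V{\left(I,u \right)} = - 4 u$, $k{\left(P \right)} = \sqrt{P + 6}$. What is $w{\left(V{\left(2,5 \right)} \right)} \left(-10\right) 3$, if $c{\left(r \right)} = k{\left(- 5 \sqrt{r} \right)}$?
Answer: $-30$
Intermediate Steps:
$k{\left(P \right)} = \sqrt{6 + P}$
$c{\left(r \right)} = \sqrt{6 - 5 \sqrt{r}}$
$w{\left(G \right)} = 1$ ($w{\left(G \right)} = \sqrt{6 - 5 \sqrt{1}} = \sqrt{6 - 5} = \sqrt{1} = 1$)
$w{\left(V{\left(2,5 \right)} \right)} \left(-10\right) 3 = 1 \left(-10\right) 3 = \left(-10\right) 3 = -30$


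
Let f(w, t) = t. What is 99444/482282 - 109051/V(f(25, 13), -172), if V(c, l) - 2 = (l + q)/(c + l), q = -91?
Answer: -4181141194887/140102921 ≈ -29843.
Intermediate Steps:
V(c, l) = 2 + (-91 + l)/(c + l) (V(c, l) = 2 + (l - 91)/(c + l) = 2 + (-91 + l)/(c + l))
99444/482282 - 109051/V(f(25, 13), -172) = 99444/482282 - 109051*(13 - 172)/(-91 + 2*13 + 3*(-172)) = 99444*(1/482282) - 109051*(-159/(-91 + 26 - 516)) = 49722/241141 - 109051/((-1/159*(-581))) = 49722/241141 - 109051/581/159 = 49722/241141 - 109051*159/581 = 49722/241141 - 17339109/581 = -4181141194887/140102921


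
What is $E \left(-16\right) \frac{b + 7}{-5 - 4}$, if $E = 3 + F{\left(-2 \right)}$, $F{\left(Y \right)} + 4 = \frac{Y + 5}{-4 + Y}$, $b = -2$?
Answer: $- \frac{40}{3} \approx -13.333$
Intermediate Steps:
$F{\left(Y \right)} = -4 + \frac{5 + Y}{-4 + Y}$ ($F{\left(Y \right)} = -4 + \frac{Y + 5}{-4 + Y} = -4 + \frac{5 + Y}{-4 + Y}$)
$E = - \frac{3}{2}$ ($E = 3 + \frac{3 \left(7 - -2\right)}{-4 - 2} = 3 + \frac{3 \left(7 + 2\right)}{-6} = 3 + 3 \left(- \frac{1}{6}\right) 9 = 3 - \frac{9}{2} = - \frac{3}{2} \approx -1.5$)
$E \left(-16\right) \frac{b + 7}{-5 - 4} = \left(- \frac{3}{2}\right) \left(-16\right) \frac{-2 + 7}{-5 - 4} = 24 \frac{5}{-9} = 24 \cdot 5 \left(- \frac{1}{9}\right) = 24 \left(- \frac{5}{9}\right) = - \frac{40}{3}$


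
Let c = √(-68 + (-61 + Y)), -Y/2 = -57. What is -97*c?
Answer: -97*I*√15 ≈ -375.68*I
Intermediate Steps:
Y = 114 (Y = -2*(-57) = 114)
c = I*√15 (c = √(-68 + (-61 + 114)) = √(-68 + 53) = √(-15) = I*√15 ≈ 3.873*I)
-97*c = -97*I*√15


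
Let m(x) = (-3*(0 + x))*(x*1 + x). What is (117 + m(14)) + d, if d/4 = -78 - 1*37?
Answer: -1519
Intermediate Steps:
d = -460 (d = 4*(-78 - 1*37) = 4*(-78 - 37) = 4*(-115) = -460)
m(x) = -6*x² (m(x) = (-3*x)*(x + x) = (-3*x)*(2*x) = -6*x²)
(117 + m(14)) + d = (117 - 6*14²) - 460 = (117 - 6*196) - 460 = (117 - 1176) - 460 = -1059 - 460 = -1519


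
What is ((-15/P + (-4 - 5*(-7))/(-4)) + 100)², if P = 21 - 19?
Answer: 114921/16 ≈ 7182.6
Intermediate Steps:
P = 2
((-15/P + (-4 - 5*(-7))/(-4)) + 100)² = ((-15/2 + (-4 - 5*(-7))/(-4)) + 100)² = ((-15*½ + (-4 - 1*(-35))*(-¼)) + 100)² = ((-15/2 + (-4 + 35)*(-¼)) + 100)² = ((-15/2 + 31*(-¼)) + 100)² = ((-15/2 - 31/4) + 100)² = (-61/4 + 100)² = (339/4)² = 114921/16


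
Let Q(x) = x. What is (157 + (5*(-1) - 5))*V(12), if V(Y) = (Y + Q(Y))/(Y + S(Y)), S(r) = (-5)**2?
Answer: 3528/37 ≈ 95.351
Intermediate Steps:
S(r) = 25
V(Y) = 2*Y/(25 + Y) (V(Y) = (Y + Y)/(Y + 25) = (2*Y)/(25 + Y) = 2*Y/(25 + Y))
(157 + (5*(-1) - 5))*V(12) = (157 + (5*(-1) - 5))*(2*12/(25 + 12)) = (157 + (-5 - 5))*(2*12/37) = (157 - 10)*(2*12*(1/37)) = 147*(24/37) = 3528/37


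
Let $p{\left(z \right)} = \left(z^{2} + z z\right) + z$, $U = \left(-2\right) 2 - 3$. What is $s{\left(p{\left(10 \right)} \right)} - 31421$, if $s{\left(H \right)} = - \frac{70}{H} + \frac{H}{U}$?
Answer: $- \frac{94354}{3} \approx -31451.0$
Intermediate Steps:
$U = -7$ ($U = -4 - 3 = -7$)
$p{\left(z \right)} = z + 2 z^{2}$ ($p{\left(z \right)} = \left(z^{2} + z^{2}\right) + z = 2 z^{2} + z = z + 2 z^{2}$)
$s{\left(H \right)} = - \frac{70}{H} - \frac{H}{7}$ ($s{\left(H \right)} = - \frac{70}{H} + \frac{H}{-7} = - \frac{70}{H} + H \left(- \frac{1}{7}\right) = - \frac{70}{H} - \frac{H}{7}$)
$s{\left(p{\left(10 \right)} \right)} - 31421 = \left(- \frac{70}{10 \left(1 + 2 \cdot 10\right)} - \frac{10 \left(1 + 2 \cdot 10\right)}{7}\right) - 31421 = \left(- \frac{70}{10 \left(1 + 20\right)} - \frac{10 \left(1 + 20\right)}{7}\right) - 31421 = \left(- \frac{70}{10 \cdot 21} - \frac{10 \cdot 21}{7}\right) - 31421 = \left(- \frac{70}{210} - 30\right) - 31421 = \left(\left(-70\right) \frac{1}{210} - 30\right) - 31421 = \left(- \frac{1}{3} - 30\right) - 31421 = - \frac{91}{3} - 31421 = - \frac{94354}{3}$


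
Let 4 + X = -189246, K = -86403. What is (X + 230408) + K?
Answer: -45245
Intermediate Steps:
X = -189250 (X = -4 - 189246 = -189250)
(X + 230408) + K = (-189250 + 230408) - 86403 = 41158 - 86403 = -45245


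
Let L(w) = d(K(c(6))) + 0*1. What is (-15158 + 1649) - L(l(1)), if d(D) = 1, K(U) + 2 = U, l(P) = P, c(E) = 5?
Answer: -13510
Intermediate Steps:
K(U) = -2 + U
L(w) = 1 (L(w) = 1 + 0*1 = 1 + 0 = 1)
(-15158 + 1649) - L(l(1)) = (-15158 + 1649) - 1*1 = -13509 - 1 = -13510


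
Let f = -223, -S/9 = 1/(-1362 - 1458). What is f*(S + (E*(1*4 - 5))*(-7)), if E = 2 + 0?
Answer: -2935349/940 ≈ -3122.7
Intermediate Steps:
E = 2
S = 3/940 (S = -9/(-1362 - 1458) = -9/(-2820) = -9*(-1/2820) = 3/940 ≈ 0.0031915)
f*(S + (E*(1*4 - 5))*(-7)) = -223*(3/940 + (2*(1*4 - 5))*(-7)) = -223*(3/940 + (2*(4 - 5))*(-7)) = -223*(3/940 + (2*(-1))*(-7)) = -223*(3/940 - 2*(-7)) = -223*(3/940 + 14) = -223*13163/940 = -2935349/940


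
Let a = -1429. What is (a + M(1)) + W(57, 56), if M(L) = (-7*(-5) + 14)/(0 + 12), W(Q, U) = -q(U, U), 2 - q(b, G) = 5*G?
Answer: -13763/12 ≈ -1146.9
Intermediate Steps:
q(b, G) = 2 - 5*G
W(Q, U) = -2 + 5*U (W(Q, U) = -(2 - 5*U) = -2 + 5*U)
M(L) = 49/12 (M(L) = (35 + 14)/12 = 49*(1/12) = 49/12)
(a + M(1)) + W(57, 56) = (-1429 + 49/12) + (-2 + 5*56) = -17099/12 + (-2 + 280) = -17099/12 + 278 = -13763/12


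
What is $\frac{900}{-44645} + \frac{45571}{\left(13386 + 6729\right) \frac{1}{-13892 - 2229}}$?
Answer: $- \frac{6559694283239}{179606835} \approx -36523.0$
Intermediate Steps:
$\frac{900}{-44645} + \frac{45571}{\left(13386 + 6729\right) \frac{1}{-13892 - 2229}} = 900 \left(- \frac{1}{44645}\right) + \frac{45571}{20115 \frac{1}{-16121}} = - \frac{180}{8929} + \frac{45571}{20115 \left(- \frac{1}{16121}\right)} = - \frac{180}{8929} + \frac{45571}{- \frac{20115}{16121}} = - \frac{180}{8929} + 45571 \left(- \frac{16121}{20115}\right) = - \frac{180}{8929} - \frac{734650091}{20115} = - \frac{6559694283239}{179606835}$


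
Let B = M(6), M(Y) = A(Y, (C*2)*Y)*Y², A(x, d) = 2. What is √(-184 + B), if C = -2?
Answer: 4*I*√7 ≈ 10.583*I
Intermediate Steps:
M(Y) = 2*Y²
B = 72 (B = 2*6² = 2*36 = 72)
√(-184 + B) = √(-184 + 72) = √(-112) = 4*I*√7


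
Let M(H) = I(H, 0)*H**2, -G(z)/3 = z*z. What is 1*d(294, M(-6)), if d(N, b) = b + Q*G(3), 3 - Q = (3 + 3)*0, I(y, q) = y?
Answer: -297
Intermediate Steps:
G(z) = -3*z**2 (G(z) = -3*z*z = -3*z**2)
Q = 3 (Q = 3 - (3 + 3)*0 = 3 - 6*0 = 3 - 1*0 = 3 + 0 = 3)
M(H) = H**3 (M(H) = H*H**2 = H**3)
d(N, b) = -81 + b (d(N, b) = b + 3*(-3*3**2) = b + 3*(-3*9) = b + 3*(-27) = b - 81 = -81 + b)
1*d(294, M(-6)) = 1*(-81 + (-6)**3) = 1*(-81 - 216) = 1*(-297) = -297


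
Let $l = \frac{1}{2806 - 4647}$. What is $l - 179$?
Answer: $- \frac{329540}{1841} \approx -179.0$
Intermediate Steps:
$l = - \frac{1}{1841}$ ($l = \frac{1}{-1841} = - \frac{1}{1841} \approx -0.00054318$)
$l - 179 = - \frac{1}{1841} - 179 = - \frac{329540}{1841}$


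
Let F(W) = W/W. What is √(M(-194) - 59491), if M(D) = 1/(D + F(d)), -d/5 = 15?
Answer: 2*I*√553995113/193 ≈ 243.91*I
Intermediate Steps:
d = -75 (d = -5*15 = -75)
F(W) = 1
M(D) = 1/(1 + D) (M(D) = 1/(D + 1) = 1/(1 + D))
√(M(-194) - 59491) = √(1/(1 - 194) - 59491) = √(1/(-193) - 59491) = √(-1/193 - 59491) = √(-11481764/193) = 2*I*√553995113/193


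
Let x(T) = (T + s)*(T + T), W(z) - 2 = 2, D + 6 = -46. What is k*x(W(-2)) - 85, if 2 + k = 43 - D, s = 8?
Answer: 8843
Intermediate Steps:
D = -52 (D = -6 - 46 = -52)
W(z) = 4 (W(z) = 2 + 2 = 4)
x(T) = 2*T*(8 + T) (x(T) = (T + 8)*(T + T) = (8 + T)*(2*T) = 2*T*(8 + T))
k = 93 (k = -2 + (43 - 1*(-52)) = -2 + (43 + 52) = -2 + 95 = 93)
k*x(W(-2)) - 85 = 93*(2*4*(8 + 4)) - 85 = 93*(2*4*12) - 85 = 93*96 - 85 = 8928 - 85 = 8843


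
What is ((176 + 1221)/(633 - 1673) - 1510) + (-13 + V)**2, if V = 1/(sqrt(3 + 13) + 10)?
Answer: -68500193/50960 ≈ -1344.2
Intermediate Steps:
V = 1/14 (V = 1/(sqrt(16) + 10) = 1/(4 + 10) = 1/14 ≈ 0.071429)
((176 + 1221)/(633 - 1673) - 1510) + (-13 + V)**2 = ((176 + 1221)/(633 - 1673) - 1510) + (-13 + 1/14)**2 = (1397/(-1040) - 1510) + (-181/14)**2 = (1397*(-1/1040) - 1510) + 32761/196 = (-1397/1040 - 1510) + 32761/196 = -1571797/1040 + 32761/196 = -68500193/50960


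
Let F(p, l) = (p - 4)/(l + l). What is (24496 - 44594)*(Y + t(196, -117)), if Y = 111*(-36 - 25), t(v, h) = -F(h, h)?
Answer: 1224845555/9 ≈ 1.3609e+8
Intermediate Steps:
F(p, l) = (-4 + p)/(2*l) (F(p, l) = (-4 + p)/((2*l)) = (-4 + p)*(1/(2*l)) = (-4 + p)/(2*l))
t(v, h) = -(-4 + h)/(2*h)
Y = -6771 (Y = 111*(-61) = -6771)
(24496 - 44594)*(Y + t(196, -117)) = (24496 - 44594)*(-6771 + (½)*(4 - 1*(-117))/(-117)) = -20098*(-6771 + (½)*(-1/117)*(4 + 117)) = -20098*(-6771 + (½)*(-1/117)*121) = -20098*(-6771 - 121/234) = -20098*(-1584535/234) = 1224845555/9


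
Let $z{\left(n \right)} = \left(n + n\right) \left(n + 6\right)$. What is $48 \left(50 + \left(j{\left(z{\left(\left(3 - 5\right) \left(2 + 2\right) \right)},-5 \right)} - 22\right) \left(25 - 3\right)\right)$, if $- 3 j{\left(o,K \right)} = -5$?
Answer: $-19072$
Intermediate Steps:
$z{\left(n \right)} = 2 n \left(6 + n\right)$
$j{\left(o,K \right)} = \frac{5}{3}$ ($j{\left(o,K \right)} = \left(- \frac{1}{3}\right) \left(-5\right) = \frac{5}{3}$)
$48 \left(50 + \left(j{\left(z{\left(\left(3 - 5\right) \left(2 + 2\right) \right)},-5 \right)} - 22\right) \left(25 - 3\right)\right) = 48 \left(50 + \left(\frac{5}{3} - 22\right) \left(25 - 3\right)\right) = 48 \left(50 - \frac{1342}{3}\right) = 48 \left(- \frac{1192}{3}\right) = -19072$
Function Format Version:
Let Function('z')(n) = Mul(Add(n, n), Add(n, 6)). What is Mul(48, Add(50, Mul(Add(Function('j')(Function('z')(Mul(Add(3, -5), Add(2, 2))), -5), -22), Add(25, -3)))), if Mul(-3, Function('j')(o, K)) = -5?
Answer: -19072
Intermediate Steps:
Function('z')(n) = Mul(2, n, Add(6, n)) (Function('z')(n) = Mul(Mul(2, n), Add(6, n)) = Mul(2, n, Add(6, n)))
Function('j')(o, K) = Rational(5, 3) (Function('j')(o, K) = Mul(Rational(-1, 3), -5) = Rational(5, 3))
Mul(48, Add(50, Mul(Add(Function('j')(Function('z')(Mul(Add(3, -5), Add(2, 2))), -5), -22), Add(25, -3)))) = Mul(48, Add(50, Mul(Add(Rational(5, 3), -22), Add(25, -3)))) = Mul(48, Add(50, Mul(Rational(-61, 3), 22))) = Mul(48, Add(50, Rational(-1342, 3))) = Mul(48, Rational(-1192, 3)) = -19072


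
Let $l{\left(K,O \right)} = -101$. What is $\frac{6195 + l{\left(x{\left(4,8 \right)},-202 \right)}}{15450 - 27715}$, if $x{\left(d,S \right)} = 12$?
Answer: $- \frac{554}{1115} \approx -0.49686$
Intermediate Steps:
$\frac{6195 + l{\left(x{\left(4,8 \right)},-202 \right)}}{15450 - 27715} = \frac{6195 - 101}{15450 - 27715} = \frac{6094}{15450 - 27715} = \frac{6094}{-12265} = 6094 \left(- \frac{1}{12265}\right) = - \frac{554}{1115}$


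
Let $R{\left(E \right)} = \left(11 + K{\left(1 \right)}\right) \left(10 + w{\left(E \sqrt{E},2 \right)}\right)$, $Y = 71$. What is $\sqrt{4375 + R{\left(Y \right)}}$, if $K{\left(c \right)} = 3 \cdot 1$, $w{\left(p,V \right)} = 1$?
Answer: $\sqrt{4529} \approx 67.298$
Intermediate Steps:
$K{\left(c \right)} = 3$
$R{\left(E \right)} = 154$ ($R{\left(E \right)} = \left(11 + 3\right) \left(10 + 1\right) = 14 \cdot 11 = 154$)
$\sqrt{4375 + R{\left(Y \right)}} = \sqrt{4375 + 154} = \sqrt{4529}$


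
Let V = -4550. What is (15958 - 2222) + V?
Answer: 9186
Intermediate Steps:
(15958 - 2222) + V = (15958 - 2222) - 4550 = 13736 - 4550 = 9186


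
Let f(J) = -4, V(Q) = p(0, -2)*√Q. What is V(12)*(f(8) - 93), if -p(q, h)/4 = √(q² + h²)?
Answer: 1552*√3 ≈ 2688.1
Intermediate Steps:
p(q, h) = -4*√(h² + q²) (p(q, h) = -4*√(q² + h²) = -4*√(h² + q²))
V(Q) = -8*√Q (V(Q) = (-4*√((-2)² + 0²))*√Q = (-4*√(4 + 0))*√Q = (-4*√4)*√Q = (-4*2)*√Q = -8*√Q)
V(12)*(f(8) - 93) = (-16*√3)*(-4 - 93) = -16*√3*(-97) = 1552*√3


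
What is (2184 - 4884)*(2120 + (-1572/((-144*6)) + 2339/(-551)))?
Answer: -6300630975/1102 ≈ -5.7174e+6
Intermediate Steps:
(2184 - 4884)*(2120 + (-1572/((-144*6)) + 2339/(-551))) = -2700*(2120 + (-1572/(-864) + 2339*(-1/551))) = -2700*(2120 + (-1572*(-1/864) - 2339/551)) = -2700*(2120 + (131/72 - 2339/551)) = -2700*(2120 - 96227/39672) = -2700*84008413/39672 = -6300630975/1102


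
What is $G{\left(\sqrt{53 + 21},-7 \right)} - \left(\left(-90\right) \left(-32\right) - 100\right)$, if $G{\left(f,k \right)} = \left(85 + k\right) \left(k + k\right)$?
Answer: $-3872$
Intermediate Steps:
$G{\left(f,k \right)} = 2 k \left(85 + k\right)$ ($G{\left(f,k \right)} = \left(85 + k\right) 2 k = 2 k \left(85 + k\right)$)
$G{\left(\sqrt{53 + 21},-7 \right)} - \left(\left(-90\right) \left(-32\right) - 100\right) = 2 \left(-7\right) \left(85 - 7\right) - \left(\left(-90\right) \left(-32\right) - 100\right) = 2 \left(-7\right) 78 - \left(2880 - 100\right) = -1092 - 2780 = -3872$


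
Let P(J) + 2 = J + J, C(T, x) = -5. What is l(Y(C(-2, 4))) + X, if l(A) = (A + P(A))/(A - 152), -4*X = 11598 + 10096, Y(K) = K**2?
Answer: -1377715/254 ≈ -5424.1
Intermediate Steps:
X = -10847/2 (X = -(11598 + 10096)/4 = -1/4*21694 = -10847/2 ≈ -5423.5)
P(J) = -2 + 2*J (P(J) = -2 + (J + J) = -2 + 2*J)
l(A) = (-2 + 3*A)/(-152 + A) (l(A) = (A + (-2 + 2*A))/(A - 152) = (-2 + 3*A)/(-152 + A))
l(Y(C(-2, 4))) + X = (-2 + 3*(-5)**2)/(-152 + (-5)**2) - 10847/2 = (-2 + 3*25)/(-152 + 25) - 10847/2 = (-2 + 75)/(-127) - 10847/2 = -1/127*73 - 10847/2 = -73/127 - 10847/2 = -1377715/254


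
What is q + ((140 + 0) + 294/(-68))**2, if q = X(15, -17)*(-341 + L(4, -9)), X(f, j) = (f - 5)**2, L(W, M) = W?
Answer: -17677431/1156 ≈ -15292.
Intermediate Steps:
X(f, j) = (-5 + f)**2
q = -33700 (q = (-5 + 15)**2*(-341 + 4) = 10**2*(-337) = 100*(-337) = -33700)
q + ((140 + 0) + 294/(-68))**2 = -33700 + ((140 + 0) + 294/(-68))**2 = -33700 + (140 + 294*(-1/68))**2 = -33700 + (140 - 147/34)**2 = -33700 + (4613/34)**2 = -33700 + 21279769/1156 = -17677431/1156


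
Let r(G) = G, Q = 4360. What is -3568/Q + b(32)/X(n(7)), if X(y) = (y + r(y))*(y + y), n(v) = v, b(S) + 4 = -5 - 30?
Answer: -108671/106820 ≈ -1.0173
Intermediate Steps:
b(S) = -39 (b(S) = -4 + (-5 - 30) = -4 - 35 = -39)
X(y) = 4*y² (X(y) = (y + y)*(y + y) = (2*y)*(2*y) = 4*y²)
-3568/Q + b(32)/X(n(7)) = -3568/4360 - 39/(4*7²) = -3568*1/4360 - 39/(4*49) = -446/545 - 39/196 = -108671/106820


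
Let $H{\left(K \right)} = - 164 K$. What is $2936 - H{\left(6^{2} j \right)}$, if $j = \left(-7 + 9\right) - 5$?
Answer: $-14776$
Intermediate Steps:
$j = -3$ ($j = 2 - 5 = -3$)
$2936 - H{\left(6^{2} j \right)} = 2936 - - 164 \cdot 6^{2} \left(-3\right) = 2936 - - 164 \cdot 36 \left(-3\right) = 2936 - \left(-164\right) \left(-108\right) = 2936 - 17712 = -14776$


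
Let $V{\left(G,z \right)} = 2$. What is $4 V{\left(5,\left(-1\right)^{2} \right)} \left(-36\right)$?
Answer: $-288$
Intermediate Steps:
$4 V{\left(5,\left(-1\right)^{2} \right)} \left(-36\right) = 4 \cdot 2 \left(-36\right) = 8 \left(-36\right) = -288$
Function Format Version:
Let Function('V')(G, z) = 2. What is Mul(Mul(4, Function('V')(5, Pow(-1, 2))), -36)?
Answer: -288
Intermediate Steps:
Mul(Mul(4, Function('V')(5, Pow(-1, 2))), -36) = Mul(Mul(4, 2), -36) = Mul(8, -36) = -288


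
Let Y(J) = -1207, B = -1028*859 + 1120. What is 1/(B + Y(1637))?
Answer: -1/883139 ≈ -1.1323e-6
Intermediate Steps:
B = -881932 (B = -883052 + 1120 = -881932)
1/(B + Y(1637)) = 1/(-881932 - 1207) = 1/(-883139) = -1/883139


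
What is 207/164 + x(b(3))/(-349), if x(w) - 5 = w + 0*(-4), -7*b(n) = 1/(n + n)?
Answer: 1499965/1201956 ≈ 1.2479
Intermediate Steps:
b(n) = -1/(14*n) (b(n) = -1/(7*(n + n)) = -1/(2*n)/7 = -1/(14*n))
x(w) = 5 + w (x(w) = 5 + (w + 0*(-4)) = 5 + (w + 0) = 5 + w)
207/164 + x(b(3))/(-349) = 207/164 + (5 - 1/14/3)/(-349) = 207*(1/164) + (5 - 1/14*⅓)*(-1/349) = 207/164 + (5 - 1/42)*(-1/349) = 207/164 + (209/42)*(-1/349) = 207/164 - 209/14658 = 1499965/1201956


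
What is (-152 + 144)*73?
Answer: -584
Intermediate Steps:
(-152 + 144)*73 = -8*73 = -584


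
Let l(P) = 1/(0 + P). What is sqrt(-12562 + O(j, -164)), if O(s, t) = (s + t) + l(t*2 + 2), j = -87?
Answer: I*sqrt(1361714714)/326 ≈ 113.19*I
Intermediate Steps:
l(P) = 1/P
O(s, t) = s + t + 1/(2 + 2*t) (O(s, t) = (s + t) + 1/(t*2 + 2) = (s + t) + 1/(2*t + 2) = (s + t) + 1/(2 + 2*t) = s + t + 1/(2 + 2*t))
sqrt(-12562 + O(j, -164)) = sqrt(-12562 + (1/2 + (1 - 164)*(-87 - 164))/(1 - 164)) = sqrt(-12562 + (1/2 - 163*(-251))/(-163)) = sqrt(-12562 - (1/2 + 40913)/163) = sqrt(-12562 - 1/163*81827/2) = sqrt(-12562 - 81827/326) = sqrt(-4177039/326) = I*sqrt(1361714714)/326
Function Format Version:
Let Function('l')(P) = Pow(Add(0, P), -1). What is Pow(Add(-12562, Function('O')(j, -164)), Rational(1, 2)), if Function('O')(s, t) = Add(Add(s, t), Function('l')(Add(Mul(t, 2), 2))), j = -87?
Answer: Mul(Rational(1, 326), I, Pow(1361714714, Rational(1, 2))) ≈ Mul(113.19, I)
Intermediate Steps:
Function('l')(P) = Pow(P, -1)
Function('O')(s, t) = Add(s, t, Pow(Add(2, Mul(2, t)), -1)) (Function('O')(s, t) = Add(Add(s, t), Pow(Add(Mul(t, 2), 2), -1)) = Add(Add(s, t), Pow(Add(Mul(2, t), 2), -1)) = Add(Add(s, t), Pow(Add(2, Mul(2, t)), -1)) = Add(s, t, Pow(Add(2, Mul(2, t)), -1)))
Pow(Add(-12562, Function('O')(j, -164)), Rational(1, 2)) = Pow(Add(-12562, Mul(Pow(Add(1, -164), -1), Add(Rational(1, 2), Mul(Add(1, -164), Add(-87, -164))))), Rational(1, 2)) = Pow(Add(-12562, Mul(Pow(-163, -1), Add(Rational(1, 2), Mul(-163, -251)))), Rational(1, 2)) = Pow(Add(-12562, Mul(Rational(-1, 163), Add(Rational(1, 2), 40913))), Rational(1, 2)) = Pow(Add(-12562, Mul(Rational(-1, 163), Rational(81827, 2))), Rational(1, 2)) = Pow(Add(-12562, Rational(-81827, 326)), Rational(1, 2)) = Pow(Rational(-4177039, 326), Rational(1, 2)) = Mul(Rational(1, 326), I, Pow(1361714714, Rational(1, 2)))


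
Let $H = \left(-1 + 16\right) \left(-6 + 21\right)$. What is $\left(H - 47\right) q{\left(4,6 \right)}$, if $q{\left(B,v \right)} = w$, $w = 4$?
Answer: $712$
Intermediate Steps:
$q{\left(B,v \right)} = 4$
$H = 225$ ($H = 15 \cdot 15 = 225$)
$\left(H - 47\right) q{\left(4,6 \right)} = \left(225 - 47\right) 4 = 178 \cdot 4 = 712$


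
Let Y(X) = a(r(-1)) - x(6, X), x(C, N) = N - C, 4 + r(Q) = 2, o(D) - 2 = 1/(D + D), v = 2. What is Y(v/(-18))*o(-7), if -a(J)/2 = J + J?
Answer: 381/14 ≈ 27.214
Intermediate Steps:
o(D) = 2 + 1/(2*D) (o(D) = 2 + 1/(D + D) = 2 + 1/(2*D))
r(Q) = -2 (r(Q) = -4 + 2 = -2)
a(J) = -4*J (a(J) = -2*(J + J) = -4*J)
Y(X) = 14 - X (Y(X) = -4*(-2) - (X - 1*6) = 8 - (X - 6) = 8 - (-6 + X) = 8 + (6 - X) = 14 - X)
Y(v/(-18))*o(-7) = (14 - 2/(-18))*(2 + (½)/(-7)) = (14 - 2*(-1)/18)*(2 + (½)*(-⅐)) = (14 - 1*(-⅑))*(2 - 1/14) = (14 + ⅑)*(27/14) = (127/9)*(27/14) = 381/14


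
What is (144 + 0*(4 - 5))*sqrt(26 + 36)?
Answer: 144*sqrt(62) ≈ 1133.9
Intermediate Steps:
(144 + 0*(4 - 5))*sqrt(26 + 36) = (144 + 0*(-1))*sqrt(62) = (144 + 0)*sqrt(62) = 144*sqrt(62)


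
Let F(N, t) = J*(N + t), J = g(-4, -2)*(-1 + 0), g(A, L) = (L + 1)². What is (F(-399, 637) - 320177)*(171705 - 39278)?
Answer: -42431597205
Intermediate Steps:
g(A, L) = (1 + L)²
J = -1 (J = (1 - 2)²*(-1 + 0) = (-1)²*(-1) = 1*(-1) = -1)
F(N, t) = -N - t (F(N, t) = -(N + t) = -N - t)
(F(-399, 637) - 320177)*(171705 - 39278) = ((-1*(-399) - 1*637) - 320177)*(171705 - 39278) = ((399 - 637) - 320177)*132427 = (-238 - 320177)*132427 = -320415*132427 = -42431597205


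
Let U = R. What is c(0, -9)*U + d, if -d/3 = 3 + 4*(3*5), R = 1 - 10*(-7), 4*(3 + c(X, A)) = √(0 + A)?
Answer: -402 + 213*I/4 ≈ -402.0 + 53.25*I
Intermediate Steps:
c(X, A) = -3 + √A/4 (c(X, A) = -3 + √(0 + A)/4 = -3 + √A/4)
R = 71 (R = 1 + 70 = 71)
d = -189 (d = -3*(3 + 4*(3*5)) = -3*(3 + 4*15) = -3*(3 + 60) = -3*63 = -189)
U = 71
c(0, -9)*U + d = (-3 + √(-9)/4)*71 - 189 = (-3 + (3*I)/4)*71 - 189 = (-3 + 3*I/4)*71 - 189 = (-213 + 213*I/4) - 189 = -402 + 213*I/4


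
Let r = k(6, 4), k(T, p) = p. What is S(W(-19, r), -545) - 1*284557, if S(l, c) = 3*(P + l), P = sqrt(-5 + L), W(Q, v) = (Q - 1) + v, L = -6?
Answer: -284605 + 3*I*sqrt(11) ≈ -2.8461e+5 + 9.9499*I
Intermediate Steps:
r = 4
W(Q, v) = -1 + Q + v (W(Q, v) = (-1 + Q) + v = -1 + Q + v)
P = I*sqrt(11) (P = sqrt(-5 - 6) = sqrt(-11) = I*sqrt(11) ≈ 3.3166*I)
S(l, c) = 3*l + 3*I*sqrt(11) (S(l, c) = 3*(I*sqrt(11) + l) = 3*(l + I*sqrt(11)) = 3*l + 3*I*sqrt(11))
S(W(-19, r), -545) - 1*284557 = (3*(-1 - 19 + 4) + 3*I*sqrt(11)) - 1*284557 = (3*(-16) + 3*I*sqrt(11)) - 284557 = (-48 + 3*I*sqrt(11)) - 284557 = -284605 + 3*I*sqrt(11)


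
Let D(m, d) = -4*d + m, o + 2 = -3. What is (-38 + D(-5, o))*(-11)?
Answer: 253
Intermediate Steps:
o = -5 (o = -2 - 3 = -5)
D(m, d) = m - 4*d
(-38 + D(-5, o))*(-11) = (-38 + (-5 - 4*(-5)))*(-11) = (-38 + (-5 + 20))*(-11) = (-38 + 15)*(-11) = -23*(-11) = 253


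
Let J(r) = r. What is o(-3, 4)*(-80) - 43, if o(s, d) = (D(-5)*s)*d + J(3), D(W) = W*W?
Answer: 23717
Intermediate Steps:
D(W) = W**2
o(s, d) = 3 + 25*d*s (o(s, d) = ((-5)**2*s)*d + 3 = (25*s)*d + 3 = 25*d*s + 3 = 3 + 25*d*s)
o(-3, 4)*(-80) - 43 = (3 + 25*4*(-3))*(-80) - 43 = (3 - 300)*(-80) - 43 = -297*(-80) - 43 = 23760 - 43 = 23717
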